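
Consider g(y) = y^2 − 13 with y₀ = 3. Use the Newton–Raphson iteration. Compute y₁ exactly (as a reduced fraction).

g'(y) = 2y.
g(3) = −4, g'(3) = 6, so y₁ = 3 − (−4)/6 = 11/3.

11/3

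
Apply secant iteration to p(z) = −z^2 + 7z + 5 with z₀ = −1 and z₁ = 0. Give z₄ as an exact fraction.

−880/1347

p(−1) = −3, p(0) = 5. z₂ = 0 − 5·(0 − (−1))/(5 − (−3)) = −5/8.
p(0) = 5, p(−5/8) = 15/64. z₃ = (−5/8) − (15/64)·((−5/8) − 0)/((15/64) − 5) = −40/61.
p(−5/8) = 15/64, p(−40/61) = −75/3721. z₄ = (−40/61) − (−75/3721)·((−40/61) − (−5/8))/((−75/3721) − (15/64)) = −880/1347.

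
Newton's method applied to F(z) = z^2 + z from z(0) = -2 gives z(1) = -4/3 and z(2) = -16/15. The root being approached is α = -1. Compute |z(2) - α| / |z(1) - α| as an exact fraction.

z(1) - α = -4/3 - (-1) = -4/3 + 1 = -1/3, so |z(1) - α| = 1/3.
z(2) - α = -16/15 - (-1) = -16/15 + 1 = -1/15, so |z(2) - α| = 1/15.
Ratio = (1/15) / (1/3) = 1/5.

1/5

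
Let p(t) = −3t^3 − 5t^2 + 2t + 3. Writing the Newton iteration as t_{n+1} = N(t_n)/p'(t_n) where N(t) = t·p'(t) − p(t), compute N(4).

p'(t) = −9t^2 − 10t + 2.
N(t) = t·p'(t) − p(t) = t·(−9t^2 − 10t + 2) − (−3t^3 − 5t^2 + 2t + 3) = −6t^3 − 5t^2 − 3.
N(4) = −467.

−467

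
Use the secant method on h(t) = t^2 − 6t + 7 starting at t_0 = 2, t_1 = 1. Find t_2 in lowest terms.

h(2) = −1, h(1) = 2. t_2 = 1 − 2·(1 − 2)/(2 − (−1)) = 5/3.

5/3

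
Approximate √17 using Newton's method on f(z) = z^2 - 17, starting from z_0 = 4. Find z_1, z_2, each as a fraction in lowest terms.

z_1 = 33/8, z_2 = 2177/528

f'(z) = 2z.
f(4) = -1, f'(4) = 8, so z_1 = 4 - (-1)/8 = 33/8.
f(33/8) = 1/64, f'(33/8) = 33/4, so z_2 = (33/8) - (1/64)/(33/4) = 2177/528.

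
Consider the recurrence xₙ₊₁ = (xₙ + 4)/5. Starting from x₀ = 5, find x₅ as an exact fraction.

3129/3125

x₁ = (5 + 4)/5 = 9/5.
x₂ = ((9/5) + 4)/5 = 29/25.
x₃ = ((29/25) + 4)/5 = 129/125.
x₄ = ((129/125) + 4)/5 = 629/625.
x₅ = ((629/625) + 4)/5 = 3129/3125.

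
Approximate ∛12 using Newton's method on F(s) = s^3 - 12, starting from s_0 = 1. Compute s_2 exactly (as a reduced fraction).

F'(s) = 3s^2.
F(1) = -11, F'(1) = 3, so s_1 = 1 - (-11)/3 = 14/3.
F(14/3) = 2420/27, F'(14/3) = 196/3, so s_2 = (14/3) - (2420/27)/(196/3) = 1453/441.

1453/441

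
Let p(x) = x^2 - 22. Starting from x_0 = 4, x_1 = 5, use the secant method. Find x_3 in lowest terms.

p(4) = -6, p(5) = 3. x_2 = 5 - 3·(5 - 4)/(3 - (-6)) = 14/3.
p(5) = 3, p(14/3) = -2/9. x_3 = (14/3) - (-2/9)·((14/3) - 5)/((-2/9) - 3) = 136/29.

136/29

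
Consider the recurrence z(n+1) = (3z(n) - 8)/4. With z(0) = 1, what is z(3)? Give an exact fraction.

-269/64

z(1) = (3·1 - 8)/4 = -5/4.
z(2) = (3·(-5/4) - 8)/4 = -47/16.
z(3) = (3·(-47/16) - 8)/4 = -269/64.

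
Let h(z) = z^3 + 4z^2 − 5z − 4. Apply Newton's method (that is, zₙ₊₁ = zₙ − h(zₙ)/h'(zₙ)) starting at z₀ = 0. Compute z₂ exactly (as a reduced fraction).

−692/1185

h'(z) = 3z^2 + 8z − 5.
h(0) = −4, h'(0) = −5, so z₁ = 0 − (−4)/(−5) = −4/5.
h(−4/5) = 256/125, h'(−4/5) = −237/25, so z₂ = (−4/5) − (256/125)/(−237/25) = −692/1185.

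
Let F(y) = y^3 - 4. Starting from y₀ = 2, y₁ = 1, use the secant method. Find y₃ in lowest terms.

F(2) = 4, F(1) = -3. y₂ = 1 - (-3)·(1 - 2)/((-3) - 4) = 10/7.
F(1) = -3, F(10/7) = -372/343. y₃ = (10/7) - (-372/343)·((10/7) - 1)/((-372/343) - (-3)) = 122/73.

122/73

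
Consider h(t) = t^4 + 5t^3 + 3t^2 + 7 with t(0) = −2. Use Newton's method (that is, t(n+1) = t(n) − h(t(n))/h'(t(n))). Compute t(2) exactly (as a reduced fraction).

h'(t) = 4t^3 + 15t^2 + 6t.
h(−2) = −5, h'(−2) = 16, so t(1) = (−2) − (−5)/16 = −27/16.
h(−27/16) = −24575/65536, h'(−27/16) = 13689/1024, so t(2) = (−27/16) − (−24575/65536)/(13689/1024) = −1453837/876096.

−1453837/876096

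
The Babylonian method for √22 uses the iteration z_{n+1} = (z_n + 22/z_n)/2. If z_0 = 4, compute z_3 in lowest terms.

1016657/216752

z_1 = (4 + 22/4)/2 = 19/4.
z_2 = (19/4 + 22/(19/4))/2 = 713/152.
z_3 = (713/152 + 22/(713/152))/2 = 1016657/216752.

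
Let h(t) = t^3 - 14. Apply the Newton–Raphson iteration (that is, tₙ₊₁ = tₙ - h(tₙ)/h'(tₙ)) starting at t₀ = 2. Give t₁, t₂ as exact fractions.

h'(t) = 3t^2.
h(2) = -6, h'(2) = 12, so t₁ = 2 - (-6)/12 = 5/2.
h(5/2) = 13/8, h'(5/2) = 75/4, so t₂ = (5/2) - (13/8)/(75/4) = 181/75.

t₁ = 5/2, t₂ = 181/75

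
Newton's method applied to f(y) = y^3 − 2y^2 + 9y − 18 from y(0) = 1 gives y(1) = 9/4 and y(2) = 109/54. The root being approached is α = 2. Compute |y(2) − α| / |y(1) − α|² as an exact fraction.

8/27

y(1) − α = 9/4 − 2 = 1/4, so |y(1) − α| = 1/4.
y(2) − α = 109/54 − 2 = 1/54, so |y(2) − α| = 1/54.
|y(1) − α|² = 1/16.
Ratio = (1/54) / (1/16) = 8/27.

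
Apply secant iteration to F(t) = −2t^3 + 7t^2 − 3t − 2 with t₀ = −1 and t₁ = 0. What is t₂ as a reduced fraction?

−1/6

F(−1) = 10, F(0) = −2. t₂ = 0 − (−2)·(0 − (−1))/((−2) − 10) = −1/6.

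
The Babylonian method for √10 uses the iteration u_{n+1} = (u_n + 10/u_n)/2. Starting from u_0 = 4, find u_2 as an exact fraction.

u_1 = (4 + 10/4)/2 = 13/4.
u_2 = (13/4 + 10/(13/4))/2 = 329/104.

329/104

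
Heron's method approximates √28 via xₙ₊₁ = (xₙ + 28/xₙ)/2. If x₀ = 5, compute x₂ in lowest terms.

x₁ = (5 + 28/5)/2 = 53/10.
x₂ = (53/10 + 28/(53/10))/2 = 5609/1060.

5609/1060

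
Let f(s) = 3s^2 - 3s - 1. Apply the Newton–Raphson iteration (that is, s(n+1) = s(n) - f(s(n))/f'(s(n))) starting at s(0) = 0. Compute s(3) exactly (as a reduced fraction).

f'(s) = 6s - 3.
f(0) = -1, f'(0) = -3, so s(1) = 0 - (-1)/(-3) = -1/3.
f(-1/3) = 1/3, f'(-1/3) = -5, so s(2) = (-1/3) - (1/3)/(-5) = -4/15.
f(-4/15) = 1/75, f'(-4/15) = -23/5, so s(3) = (-4/15) - (1/75)/(-23/5) = -91/345.

-91/345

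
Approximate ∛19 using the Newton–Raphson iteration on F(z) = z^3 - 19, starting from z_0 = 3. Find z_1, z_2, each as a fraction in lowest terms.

z_1 = 73/27, z_2 = 1152011/431649

F'(z) = 3z^2.
F(3) = 8, F'(3) = 27, so z_1 = 3 - 8/27 = 73/27.
F(73/27) = 15040/19683, F'(73/27) = 5329/243, so z_2 = (73/27) - (15040/19683)/(5329/243) = 1152011/431649.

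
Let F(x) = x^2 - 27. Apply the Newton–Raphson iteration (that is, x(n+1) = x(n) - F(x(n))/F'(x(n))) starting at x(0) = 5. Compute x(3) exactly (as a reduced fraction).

F'(x) = 2x.
F(5) = -2, F'(5) = 10, so x(1) = 5 - (-2)/10 = 26/5.
F(26/5) = 1/25, F'(26/5) = 52/5, so x(2) = (26/5) - (1/25)/(52/5) = 1351/260.
F(1351/260) = 1/67600, F'(1351/260) = 1351/130, so x(3) = (1351/260) - (1/67600)/(1351/130) = 3650401/702520.

3650401/702520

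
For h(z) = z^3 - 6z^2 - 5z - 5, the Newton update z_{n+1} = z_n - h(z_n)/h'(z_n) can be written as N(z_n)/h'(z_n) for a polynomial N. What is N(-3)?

-103

h'(z) = 3z^2 - 12z - 5.
N(z) = z·h'(z) - h(z) = z·(3z^2 - 12z - 5) - (z^3 - 6z^2 - 5z - 5) = 2z^3 - 6z^2 + 5.
N(-3) = -103.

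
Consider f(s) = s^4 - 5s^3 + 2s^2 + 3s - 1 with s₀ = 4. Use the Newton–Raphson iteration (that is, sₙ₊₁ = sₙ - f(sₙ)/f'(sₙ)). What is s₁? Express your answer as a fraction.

23/5

f'(s) = 4s^3 - 15s^2 + 4s + 3.
f(4) = -21, f'(4) = 35, so s₁ = 4 - (-21)/35 = 23/5.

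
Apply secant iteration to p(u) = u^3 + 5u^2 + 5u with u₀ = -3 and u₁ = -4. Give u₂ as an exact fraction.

-24/7

p(-3) = 3, p(-4) = -4. u₂ = (-4) - (-4)·((-4) - (-3))/((-4) - 3) = -24/7.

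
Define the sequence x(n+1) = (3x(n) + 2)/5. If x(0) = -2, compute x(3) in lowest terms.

44/125

x(1) = (3·(-2) + 2)/5 = -4/5.
x(2) = (3·(-4/5) + 2)/5 = -2/25.
x(3) = (3·(-2/25) + 2)/5 = 44/125.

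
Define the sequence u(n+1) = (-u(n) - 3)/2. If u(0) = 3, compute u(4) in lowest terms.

u(1) = (-3 - 3)/2 = -3.
u(2) = (-(-3) - 3)/2 = 0.
u(3) = (-0 - 3)/2 = -3/2.
u(4) = (-(-3/2) - 3)/2 = -3/4.

-3/4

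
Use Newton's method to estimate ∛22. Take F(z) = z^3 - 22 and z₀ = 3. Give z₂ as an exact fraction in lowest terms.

F'(z) = 3z^2.
F(3) = 5, F'(3) = 27, so z₁ = 3 - 5/27 = 76/27.
F(76/27) = 5950/19683, F'(76/27) = 5776/243, so z₂ = (76/27) - (5950/19683)/(5776/243) = 655489/233928.

655489/233928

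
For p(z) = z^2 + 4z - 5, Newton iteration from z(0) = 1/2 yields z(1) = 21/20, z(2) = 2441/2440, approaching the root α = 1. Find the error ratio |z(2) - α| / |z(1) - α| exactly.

1/122

z(1) - α = 21/20 - 1 = 1/20, so |z(1) - α| = 1/20.
z(2) - α = 2441/2440 - 1 = 1/2440, so |z(2) - α| = 1/2440.
Ratio = (1/2440) / (1/20) = 1/122.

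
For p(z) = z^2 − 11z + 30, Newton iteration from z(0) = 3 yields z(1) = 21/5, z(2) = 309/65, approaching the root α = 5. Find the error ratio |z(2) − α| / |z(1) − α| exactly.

z(1) − α = 21/5 − 5 = −4/5, so |z(1) − α| = 4/5.
z(2) − α = 309/65 − 5 = −16/65, so |z(2) − α| = 16/65.
Ratio = (16/65) / (4/5) = 4/13.

4/13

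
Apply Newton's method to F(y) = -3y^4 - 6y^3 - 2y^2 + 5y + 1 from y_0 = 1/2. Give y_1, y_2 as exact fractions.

F'(y) = -12y^3 - 18y^2 - 4y + 5.
F(1/2) = 33/16, F'(1/2) = -3, so y_1 = (1/2) - (33/16)/(-3) = 19/16.
F(19/16) = -779603/65536, F'(19/16) = -46313/1024, so y_2 = (19/16) - (-779603/65536)/(-46313/1024) = 2740185/2964032.

y_1 = 19/16, y_2 = 2740185/2964032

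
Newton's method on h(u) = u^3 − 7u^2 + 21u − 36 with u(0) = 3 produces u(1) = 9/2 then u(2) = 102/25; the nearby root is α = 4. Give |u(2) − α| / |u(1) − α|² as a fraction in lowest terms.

8/25

u(1) − α = 9/2 − 4 = 1/2, so |u(1) − α| = 1/2.
u(2) − α = 102/25 − 4 = 2/25, so |u(2) − α| = 2/25.
|u(1) − α|² = 1/4.
Ratio = (2/25) / (1/4) = 8/25.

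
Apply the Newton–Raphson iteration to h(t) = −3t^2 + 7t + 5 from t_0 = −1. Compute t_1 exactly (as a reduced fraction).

h'(t) = −6t + 7.
h(−1) = −5, h'(−1) = 13, so t_1 = (−1) − (−5)/13 = −8/13.

−8/13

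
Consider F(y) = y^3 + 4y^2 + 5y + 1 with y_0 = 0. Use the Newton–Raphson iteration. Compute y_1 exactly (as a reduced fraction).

−1/5

F'(y) = 3y^2 + 8y + 5.
F(0) = 1, F'(0) = 5, so y_1 = 0 − 1/5 = −1/5.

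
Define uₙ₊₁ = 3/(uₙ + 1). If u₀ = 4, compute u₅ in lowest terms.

141/116

u₁ = 3/(4 + 1) = 3/5.
u₂ = 3/(3/5 + 1) = 15/8.
u₃ = 3/(15/8 + 1) = 24/23.
u₄ = 3/(24/23 + 1) = 69/47.
u₅ = 3/(69/47 + 1) = 141/116.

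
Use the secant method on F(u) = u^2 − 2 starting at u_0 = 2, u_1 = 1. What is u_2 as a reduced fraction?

F(2) = 2, F(1) = −1. u_2 = 1 − (−1)·(1 − 2)/((−1) − 2) = 4/3.

4/3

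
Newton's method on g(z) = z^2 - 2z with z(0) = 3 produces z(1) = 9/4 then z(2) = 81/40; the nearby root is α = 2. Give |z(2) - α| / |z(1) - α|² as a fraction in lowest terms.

z(1) - α = 9/4 - 2 = 1/4, so |z(1) - α| = 1/4.
z(2) - α = 81/40 - 2 = 1/40, so |z(2) - α| = 1/40.
|z(1) - α|² = 1/16.
Ratio = (1/40) / (1/16) = 2/5.

2/5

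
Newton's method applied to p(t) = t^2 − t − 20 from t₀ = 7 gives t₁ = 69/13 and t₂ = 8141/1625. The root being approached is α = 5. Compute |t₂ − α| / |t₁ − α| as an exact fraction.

t₁ − α = 69/13 − 5 = 4/13, so |t₁ − α| = 4/13.
t₂ − α = 8141/1625 − 5 = 16/1625, so |t₂ − α| = 16/1625.
Ratio = (16/1625) / (4/13) = 4/125.

4/125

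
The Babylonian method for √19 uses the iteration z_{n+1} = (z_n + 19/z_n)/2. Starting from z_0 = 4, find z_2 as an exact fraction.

2441/560

z_1 = (4 + 19/4)/2 = 35/8.
z_2 = (35/8 + 19/(35/8))/2 = 2441/560.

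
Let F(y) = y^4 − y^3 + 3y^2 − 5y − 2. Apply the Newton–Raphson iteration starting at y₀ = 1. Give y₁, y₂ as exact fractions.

y₁ = 3, y₂ = 109/47

F'(y) = 4y^3 − 3y^2 + 6y − 5.
F(1) = −4, F'(1) = 2, so y₁ = 1 − (−4)/2 = 3.
F(3) = 64, F'(3) = 94, so y₂ = 3 − 64/94 = 109/47.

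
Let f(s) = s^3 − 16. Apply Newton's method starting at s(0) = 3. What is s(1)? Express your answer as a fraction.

70/27

f'(s) = 3s^2.
f(3) = 11, f'(3) = 27, so s(1) = 3 − 11/27 = 70/27.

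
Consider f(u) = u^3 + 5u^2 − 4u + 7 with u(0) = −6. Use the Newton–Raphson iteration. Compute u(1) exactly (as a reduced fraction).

f'(u) = 3u^2 + 10u − 4.
f(−6) = −5, f'(−6) = 44, so u(1) = (−6) − (−5)/44 = −259/44.

−259/44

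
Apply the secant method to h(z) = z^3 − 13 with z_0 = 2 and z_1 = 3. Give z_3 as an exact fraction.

17593/7549

h(2) = −5, h(3) = 14. z_2 = 3 − 14·(3 − 2)/(14 − (−5)) = 43/19.
h(3) = 14, h(43/19) = −9660/6859. z_3 = (43/19) − (−9660/6859)·((43/19) − 3)/((−9660/6859) − 14) = 17593/7549.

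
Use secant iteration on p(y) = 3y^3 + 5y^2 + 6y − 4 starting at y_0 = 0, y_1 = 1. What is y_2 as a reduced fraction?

2/7

p(0) = −4, p(1) = 10. y_2 = 1 − 10·(1 − 0)/(10 − (−4)) = 2/7.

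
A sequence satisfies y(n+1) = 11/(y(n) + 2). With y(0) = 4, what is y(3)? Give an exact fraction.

253/112

y(1) = 11/(4 + 2) = 11/6.
y(2) = 11/(11/6 + 2) = 66/23.
y(3) = 11/(66/23 + 2) = 253/112.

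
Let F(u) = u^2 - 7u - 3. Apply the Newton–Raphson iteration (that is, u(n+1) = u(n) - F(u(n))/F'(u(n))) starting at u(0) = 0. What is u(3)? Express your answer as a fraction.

-469011/1157695

F'(u) = 2u - 7.
F(0) = -3, F'(0) = -7, so u(1) = 0 - (-3)/(-7) = -3/7.
F(-3/7) = 9/49, F'(-3/7) = -55/7, so u(2) = (-3/7) - (9/49)/(-55/7) = -156/385.
F(-156/385) = 81/148225, F'(-156/385) = -3007/385, so u(3) = (-156/385) - (81/148225)/(-3007/385) = -469011/1157695.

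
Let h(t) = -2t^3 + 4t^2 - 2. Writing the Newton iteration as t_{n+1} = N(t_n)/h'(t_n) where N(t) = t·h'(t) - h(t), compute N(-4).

h'(t) = -6t^2 + 8t.
N(t) = t·h'(t) - h(t) = t·(-6t^2 + 8t) - (-2t^3 + 4t^2 - 2) = -4t^3 + 4t^2 + 2.
N(-4) = 322.

322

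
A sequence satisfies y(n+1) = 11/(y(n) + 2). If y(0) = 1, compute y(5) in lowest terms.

y(1) = 11/(1 + 2) = 11/3.
y(2) = 11/(11/3 + 2) = 33/17.
y(3) = 11/(33/17 + 2) = 187/67.
y(4) = 11/(187/67 + 2) = 737/321.
y(5) = 11/(737/321 + 2) = 3531/1379.

3531/1379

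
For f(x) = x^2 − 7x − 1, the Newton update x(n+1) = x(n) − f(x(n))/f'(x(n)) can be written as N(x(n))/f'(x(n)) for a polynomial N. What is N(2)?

f'(x) = 2x − 7.
N(x) = x·f'(x) − f(x) = x·(2x − 7) − (x^2 − 7x − 1) = x^2 + 1.
N(2) = 5.

5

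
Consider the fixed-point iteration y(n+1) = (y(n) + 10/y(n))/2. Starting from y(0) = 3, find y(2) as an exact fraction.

y(1) = (3 + 10/3)/2 = 19/6.
y(2) = (19/6 + 10/(19/6))/2 = 721/228.

721/228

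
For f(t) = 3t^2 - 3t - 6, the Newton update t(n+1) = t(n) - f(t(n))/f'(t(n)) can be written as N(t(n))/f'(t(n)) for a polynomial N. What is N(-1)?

f'(t) = 6t - 3.
N(t) = t·f'(t) - f(t) = t·(6t - 3) - (3t^2 - 3t - 6) = 3t^2 + 6.
N(-1) = 9.

9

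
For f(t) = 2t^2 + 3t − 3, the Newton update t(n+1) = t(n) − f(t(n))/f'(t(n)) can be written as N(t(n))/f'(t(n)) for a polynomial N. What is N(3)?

21

f'(t) = 4t + 3.
N(t) = t·f'(t) − f(t) = t·(4t + 3) − (2t^2 + 3t − 3) = 2t^2 + 3.
N(3) = 21.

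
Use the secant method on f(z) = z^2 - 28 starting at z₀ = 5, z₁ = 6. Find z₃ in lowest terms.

164/31

f(5) = -3, f(6) = 8. z₂ = 6 - 8·(6 - 5)/(8 - (-3)) = 58/11.
f(6) = 8, f(58/11) = -24/121. z₃ = (58/11) - (-24/121)·((58/11) - 6)/((-24/121) - 8) = 164/31.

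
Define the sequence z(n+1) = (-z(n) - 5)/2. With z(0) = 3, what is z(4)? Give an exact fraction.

z(1) = (-3 - 5)/2 = -4.
z(2) = (-(-4) - 5)/2 = -1/2.
z(3) = (-(-1/2) - 5)/2 = -9/4.
z(4) = (-(-9/4) - 5)/2 = -11/8.

-11/8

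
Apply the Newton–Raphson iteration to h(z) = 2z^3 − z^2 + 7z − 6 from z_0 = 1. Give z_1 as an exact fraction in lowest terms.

9/11

h'(z) = 6z^2 − 2z + 7.
h(1) = 2, h'(1) = 11, so z_1 = 1 − 2/11 = 9/11.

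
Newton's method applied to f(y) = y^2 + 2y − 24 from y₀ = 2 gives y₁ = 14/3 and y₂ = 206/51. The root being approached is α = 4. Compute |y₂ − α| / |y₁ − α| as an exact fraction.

y₁ − α = 14/3 − 4 = 2/3, so |y₁ − α| = 2/3.
y₂ − α = 206/51 − 4 = 2/51, so |y₂ − α| = 2/51.
Ratio = (2/51) / (2/3) = 1/17.

1/17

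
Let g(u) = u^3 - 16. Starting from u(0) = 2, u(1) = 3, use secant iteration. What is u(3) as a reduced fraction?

g(2) = -8, g(3) = 11. u(2) = 3 - 11·(3 - 2)/(11 - (-8)) = 46/19.
g(3) = 11, g(46/19) = -12408/6859. u(3) = (46/19) - (-12408/6859)·((46/19) - 3)/((-12408/6859) - 11) = 19990/7987.

19990/7987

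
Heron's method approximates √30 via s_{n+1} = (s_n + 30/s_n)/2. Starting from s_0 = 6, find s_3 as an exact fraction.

s_1 = (6 + 30/6)/2 = 11/2.
s_2 = (11/2 + 30/(11/2))/2 = 241/44.
s_3 = (241/44 + 30/(241/44))/2 = 116161/21208.

116161/21208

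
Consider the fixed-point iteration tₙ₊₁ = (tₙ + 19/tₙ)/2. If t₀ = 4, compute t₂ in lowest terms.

2441/560

t₁ = (4 + 19/4)/2 = 35/8.
t₂ = (35/8 + 19/(35/8))/2 = 2441/560.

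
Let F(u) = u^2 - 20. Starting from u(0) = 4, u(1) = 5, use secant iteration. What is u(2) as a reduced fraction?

F(4) = -4, F(5) = 5. u(2) = 5 - 5·(5 - 4)/(5 - (-4)) = 40/9.

40/9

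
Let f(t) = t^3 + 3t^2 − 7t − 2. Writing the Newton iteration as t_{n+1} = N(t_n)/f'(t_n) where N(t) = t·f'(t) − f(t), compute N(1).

7

f'(t) = 3t^2 + 6t − 7.
N(t) = t·f'(t) − f(t) = t·(3t^2 + 6t − 7) − (t^3 + 3t^2 − 7t − 2) = 2t^3 + 3t^2 + 2.
N(1) = 7.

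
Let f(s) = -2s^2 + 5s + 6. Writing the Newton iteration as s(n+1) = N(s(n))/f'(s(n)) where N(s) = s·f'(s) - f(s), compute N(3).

-24

f'(s) = -4s + 5.
N(s) = s·f'(s) - f(s) = s·(-4s + 5) - (-2s^2 + 5s + 6) = -2s^2 - 6.
N(3) = -24.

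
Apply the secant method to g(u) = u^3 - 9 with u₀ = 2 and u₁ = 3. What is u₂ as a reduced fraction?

g(2) = -1, g(3) = 18. u₂ = 3 - 18·(3 - 2)/(18 - (-1)) = 39/19.

39/19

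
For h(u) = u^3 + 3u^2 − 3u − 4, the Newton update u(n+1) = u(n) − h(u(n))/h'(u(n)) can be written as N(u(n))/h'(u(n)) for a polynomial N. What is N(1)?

9

h'(u) = 3u^2 + 6u − 3.
N(u) = u·h'(u) − h(u) = u·(3u^2 + 6u − 3) − (u^3 + 3u^2 − 3u − 4) = 2u^3 + 3u^2 + 4.
N(1) = 9.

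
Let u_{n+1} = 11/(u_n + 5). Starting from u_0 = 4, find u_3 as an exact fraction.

u_1 = 11/(4 + 5) = 11/9.
u_2 = 11/(11/9 + 5) = 99/56.
u_3 = 11/(99/56 + 5) = 616/379.

616/379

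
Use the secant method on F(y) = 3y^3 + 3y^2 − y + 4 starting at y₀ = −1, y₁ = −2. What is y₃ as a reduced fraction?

−3076/1901

F(−1) = 5, F(−2) = −6. y₂ = (−2) − (−6)·((−2) − (−1))/((−6) − 5) = −16/11.
F(−2) = −6, F(−16/11) = 3420/1331. y₃ = (−16/11) − (3420/1331)·((−16/11) − (−2))/((3420/1331) − (−6)) = −3076/1901.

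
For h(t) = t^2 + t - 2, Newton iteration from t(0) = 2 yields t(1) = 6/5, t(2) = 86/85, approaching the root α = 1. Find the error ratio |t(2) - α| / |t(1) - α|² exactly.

5/17

t(1) - α = 6/5 - 1 = 1/5, so |t(1) - α| = 1/5.
t(2) - α = 86/85 - 1 = 1/85, so |t(2) - α| = 1/85.
|t(1) - α|² = 1/25.
Ratio = (1/85) / (1/25) = 5/17.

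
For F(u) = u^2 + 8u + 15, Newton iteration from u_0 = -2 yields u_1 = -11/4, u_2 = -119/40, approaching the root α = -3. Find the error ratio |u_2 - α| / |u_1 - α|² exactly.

2/5

u_1 - α = -11/4 - (-3) = -11/4 + 3 = 1/4, so |u_1 - α| = 1/4.
u_2 - α = -119/40 - (-3) = -119/40 + 3 = 1/40, so |u_2 - α| = 1/40.
|u_1 - α|² = 1/16.
Ratio = (1/40) / (1/16) = 2/5.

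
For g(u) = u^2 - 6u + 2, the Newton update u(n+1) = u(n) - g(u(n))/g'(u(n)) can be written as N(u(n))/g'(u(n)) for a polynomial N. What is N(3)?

7

g'(u) = 2u - 6.
N(u) = u·g'(u) - g(u) = u·(2u - 6) - (u^2 - 6u + 2) = u^2 - 2.
N(3) = 7.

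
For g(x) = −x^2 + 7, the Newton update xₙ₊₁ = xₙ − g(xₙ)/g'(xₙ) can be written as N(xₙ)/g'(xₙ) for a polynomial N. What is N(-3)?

g'(x) = −2x.
N(x) = x·g'(x) − g(x) = x·(−2x) − (−x^2 + 7) = −x^2 − 7.
N(-3) = −16.

−16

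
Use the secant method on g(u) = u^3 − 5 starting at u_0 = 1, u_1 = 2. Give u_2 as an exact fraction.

11/7

g(1) = −4, g(2) = 3. u_2 = 2 − 3·(2 − 1)/(3 − (−4)) = 11/7.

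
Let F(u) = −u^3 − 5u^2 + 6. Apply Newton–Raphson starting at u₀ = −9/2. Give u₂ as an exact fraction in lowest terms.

F'(u) = −3u^2 − 10u.
F(−9/2) = −33/8, F'(−9/2) = −63/4, so u₁ = (−9/2) − (−33/8)/(−63/4) = −100/21.
F(−100/21) = 5566/9261, F'(−100/21) = −1000/49, so u₂ = (−100/21) − (5566/9261)/(−1000/49) = −447217/94500.

−447217/94500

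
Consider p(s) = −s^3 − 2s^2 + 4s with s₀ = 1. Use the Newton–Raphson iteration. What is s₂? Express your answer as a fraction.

56/45

p'(s) = −3s^2 − 4s + 4.
p(1) = 1, p'(1) = −3, so s₁ = 1 − 1/(−3) = 4/3.
p(4/3) = −16/27, p'(4/3) = −20/3, so s₂ = (4/3) − (−16/27)/(−20/3) = 56/45.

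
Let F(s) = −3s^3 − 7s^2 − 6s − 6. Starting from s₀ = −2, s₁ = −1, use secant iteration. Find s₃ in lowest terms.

−23/11

F(−2) = 2, F(−1) = −4. s₂ = (−1) − (−4)·((−1) − (−2))/((−4) − 2) = −5/3.
F(−1) = −4, F(−5/3) = −14/9. s₃ = (−5/3) − (−14/9)·((−5/3) − (−1))/((−14/9) − (−4)) = −23/11.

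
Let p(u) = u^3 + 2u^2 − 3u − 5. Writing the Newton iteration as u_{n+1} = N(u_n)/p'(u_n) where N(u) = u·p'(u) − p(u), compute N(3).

p'(u) = 3u^2 + 4u − 3.
N(u) = u·p'(u) − p(u) = u·(3u^2 + 4u − 3) − (u^3 + 2u^2 − 3u − 5) = 2u^3 + 2u^2 + 5.
N(3) = 77.

77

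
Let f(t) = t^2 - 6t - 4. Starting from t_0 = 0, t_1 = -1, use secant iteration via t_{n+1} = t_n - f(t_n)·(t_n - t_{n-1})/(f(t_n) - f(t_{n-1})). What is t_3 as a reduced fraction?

f(0) = -4, f(-1) = 3. t_2 = (-1) - 3·((-1) - 0)/(3 - (-4)) = -4/7.
f(-1) = 3, f(-4/7) = -12/49. t_3 = (-4/7) - (-12/49)·((-4/7) - (-1))/((-12/49) - 3) = -32/53.

-32/53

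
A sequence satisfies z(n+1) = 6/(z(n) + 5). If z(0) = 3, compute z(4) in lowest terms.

834/833

z(1) = 6/(3 + 5) = 3/4.
z(2) = 6/(3/4 + 5) = 24/23.
z(3) = 6/(24/23 + 5) = 138/139.
z(4) = 6/(138/139 + 5) = 834/833.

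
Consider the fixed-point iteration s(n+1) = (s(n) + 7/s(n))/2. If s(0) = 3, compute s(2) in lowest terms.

s(1) = (3 + 7/3)/2 = 8/3.
s(2) = (8/3 + 7/(8/3))/2 = 127/48.

127/48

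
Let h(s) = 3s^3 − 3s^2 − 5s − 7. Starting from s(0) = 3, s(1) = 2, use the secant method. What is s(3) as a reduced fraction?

h(3) = 32, h(2) = −5. s(2) = 2 − (−5)·(2 − 3)/((−5) − 32) = 79/37.
h(2) = −5, h(79/37) = −108960/50653. s(3) = (79/37) − (−108960/50653)·((79/37) − 2)/((−108960/50653) − (−5)) = 64567/28861.

64567/28861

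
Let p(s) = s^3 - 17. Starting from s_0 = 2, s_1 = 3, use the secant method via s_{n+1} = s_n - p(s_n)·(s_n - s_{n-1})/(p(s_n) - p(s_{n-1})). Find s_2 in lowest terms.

p(2) = -9, p(3) = 10. s_2 = 3 - 10·(3 - 2)/(10 - (-9)) = 47/19.

47/19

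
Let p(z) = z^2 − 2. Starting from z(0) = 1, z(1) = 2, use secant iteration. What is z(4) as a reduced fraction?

58/41

p(1) = −1, p(2) = 2. z(2) = 2 − 2·(2 − 1)/(2 − (−1)) = 4/3.
p(2) = 2, p(4/3) = −2/9. z(3) = (4/3) − (−2/9)·((4/3) − 2)/((−2/9) − 2) = 7/5.
p(4/3) = −2/9, p(7/5) = −1/25. z(4) = (7/5) − (−1/25)·((7/5) − (4/3))/((−1/25) − (−2/9)) = 58/41.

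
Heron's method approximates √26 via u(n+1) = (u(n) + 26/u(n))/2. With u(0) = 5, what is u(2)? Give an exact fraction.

5201/1020

u(1) = (5 + 26/5)/2 = 51/10.
u(2) = (51/10 + 26/(51/10))/2 = 5201/1020.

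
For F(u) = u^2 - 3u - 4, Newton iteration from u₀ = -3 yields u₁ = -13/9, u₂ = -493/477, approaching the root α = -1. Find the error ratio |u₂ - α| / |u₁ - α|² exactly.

9/53

u₁ - α = -13/9 - (-1) = -13/9 + 1 = -4/9, so |u₁ - α| = 4/9.
u₂ - α = -493/477 - (-1) = -493/477 + 1 = -16/477, so |u₂ - α| = 16/477.
|u₁ - α|² = 16/81.
Ratio = (16/477) / (16/81) = 9/53.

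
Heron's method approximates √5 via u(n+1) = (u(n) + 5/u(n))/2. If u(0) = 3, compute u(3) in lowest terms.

u(1) = (3 + 5/3)/2 = 7/3.
u(2) = (7/3 + 5/(7/3))/2 = 47/21.
u(3) = (47/21 + 5/(47/21))/2 = 2207/987.

2207/987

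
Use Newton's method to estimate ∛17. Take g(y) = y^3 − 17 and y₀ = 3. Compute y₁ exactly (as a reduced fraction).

g'(y) = 3y^2.
g(3) = 10, g'(3) = 27, so y₁ = 3 − 10/27 = 71/27.

71/27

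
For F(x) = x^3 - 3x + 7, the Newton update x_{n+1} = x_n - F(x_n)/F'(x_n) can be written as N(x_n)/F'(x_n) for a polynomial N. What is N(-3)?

-61

F'(x) = 3x^2 - 3.
N(x) = x·F'(x) - F(x) = x·(3x^2 - 3) - (x^3 - 3x + 7) = 2x^3 - 7.
N(-3) = -61.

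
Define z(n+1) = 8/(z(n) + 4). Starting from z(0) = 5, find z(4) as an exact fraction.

31/21

z(1) = 8/(5 + 4) = 8/9.
z(2) = 8/(8/9 + 4) = 18/11.
z(3) = 8/(18/11 + 4) = 44/31.
z(4) = 8/(44/31 + 4) = 31/21.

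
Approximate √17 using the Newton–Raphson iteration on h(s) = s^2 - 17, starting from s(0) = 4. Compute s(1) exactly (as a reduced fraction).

33/8

h'(s) = 2s.
h(4) = -1, h'(4) = 8, so s(1) = 4 - (-1)/8 = 33/8.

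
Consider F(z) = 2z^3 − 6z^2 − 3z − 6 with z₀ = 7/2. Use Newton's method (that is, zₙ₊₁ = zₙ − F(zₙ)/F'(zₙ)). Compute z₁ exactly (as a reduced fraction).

208/57

F'(z) = 6z^2 − 12z − 3.
F(7/2) = −17/4, F'(7/2) = 57/2, so z₁ = (7/2) − (−17/4)/(57/2) = 208/57.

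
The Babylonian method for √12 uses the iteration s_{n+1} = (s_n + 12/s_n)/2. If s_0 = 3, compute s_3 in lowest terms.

s_1 = (3 + 12/3)/2 = 7/2.
s_2 = (7/2 + 12/(7/2))/2 = 97/28.
s_3 = (97/28 + 12/(97/28))/2 = 18817/5432.

18817/5432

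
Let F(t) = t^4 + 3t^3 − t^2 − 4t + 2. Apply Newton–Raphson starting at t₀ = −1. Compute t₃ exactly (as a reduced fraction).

−149/92

F'(t) = 4t^3 + 9t^2 − 2t − 4.
F(−1) = 3, F'(−1) = 3, so t₁ = (−1) − 3/3 = −2.
F(−2) = −2, F'(−2) = 4, so t₂ = (−2) − (−2)/4 = −3/2.
F(−3/2) = 11/16, F'(−3/2) = 23/4, so t₃ = (−3/2) − (11/16)/(23/4) = −149/92.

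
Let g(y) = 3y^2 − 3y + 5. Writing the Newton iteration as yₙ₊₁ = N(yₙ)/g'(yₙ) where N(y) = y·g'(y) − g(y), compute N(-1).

−2

g'(y) = 6y − 3.
N(y) = y·g'(y) − g(y) = y·(6y − 3) − (3y^2 − 3y + 5) = 3y^2 − 5.
N(-1) = −2.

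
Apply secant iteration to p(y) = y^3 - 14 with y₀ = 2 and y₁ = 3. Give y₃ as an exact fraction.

18386/7693

p(2) = -6, p(3) = 13. y₂ = 3 - 13·(3 - 2)/(13 - (-6)) = 44/19.
p(3) = 13, p(44/19) = -10842/6859. y₃ = (44/19) - (-10842/6859)·((44/19) - 3)/((-10842/6859) - 13) = 18386/7693.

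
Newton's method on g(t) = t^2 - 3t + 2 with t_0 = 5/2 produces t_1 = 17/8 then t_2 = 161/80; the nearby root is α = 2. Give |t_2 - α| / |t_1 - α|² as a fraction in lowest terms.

4/5

t_1 - α = 17/8 - 2 = 1/8, so |t_1 - α| = 1/8.
t_2 - α = 161/80 - 2 = 1/80, so |t_2 - α| = 1/80.
|t_1 - α|² = 1/64.
Ratio = (1/80) / (1/64) = 4/5.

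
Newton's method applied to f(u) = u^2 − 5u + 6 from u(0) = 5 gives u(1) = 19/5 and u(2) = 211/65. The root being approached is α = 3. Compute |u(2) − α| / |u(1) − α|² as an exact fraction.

5/13

u(1) − α = 19/5 − 3 = 4/5, so |u(1) − α| = 4/5.
u(2) − α = 211/65 − 3 = 16/65, so |u(2) − α| = 16/65.
|u(1) − α|² = 16/25.
Ratio = (16/65) / (16/25) = 5/13.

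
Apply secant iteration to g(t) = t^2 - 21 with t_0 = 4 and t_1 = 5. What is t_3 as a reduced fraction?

197/43

g(4) = -5, g(5) = 4. t_2 = 5 - 4·(5 - 4)/(4 - (-5)) = 41/9.
g(5) = 4, g(41/9) = -20/81. t_3 = (41/9) - (-20/81)·((41/9) - 5)/((-20/81) - 4) = 197/43.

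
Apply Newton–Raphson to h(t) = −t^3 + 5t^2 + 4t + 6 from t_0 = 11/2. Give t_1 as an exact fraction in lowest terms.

750/127

h'(t) = −3t^2 + 10t + 4.
h(11/2) = 103/8, h'(11/2) = −127/4, so t_1 = (11/2) − (103/8)/(−127/4) = 750/127.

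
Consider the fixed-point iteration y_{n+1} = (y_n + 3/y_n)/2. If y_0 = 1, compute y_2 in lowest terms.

y_1 = (1 + 3/1)/2 = 2.
y_2 = (2 + 3/2)/2 = 7/4.

7/4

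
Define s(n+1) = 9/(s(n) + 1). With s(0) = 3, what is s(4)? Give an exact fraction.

s(1) = 9/(3 + 1) = 9/4.
s(2) = 9/(9/4 + 1) = 36/13.
s(3) = 9/(36/13 + 1) = 117/49.
s(4) = 9/(117/49 + 1) = 441/166.

441/166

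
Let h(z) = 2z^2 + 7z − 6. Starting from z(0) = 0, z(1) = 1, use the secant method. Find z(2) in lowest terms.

2/3

h(0) = −6, h(1) = 3. z(2) = 1 − 3·(1 − 0)/(3 − (−6)) = 2/3.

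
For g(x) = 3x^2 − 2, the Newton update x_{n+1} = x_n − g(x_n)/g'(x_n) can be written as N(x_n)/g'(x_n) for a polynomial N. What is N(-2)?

g'(x) = 6x.
N(x) = x·g'(x) − g(x) = x·(6x) − (3x^2 − 2) = 3x^2 + 2.
N(-2) = 14.

14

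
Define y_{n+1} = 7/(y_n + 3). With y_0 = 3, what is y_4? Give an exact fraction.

819/526

y_1 = 7/(3 + 3) = 7/6.
y_2 = 7/(7/6 + 3) = 42/25.
y_3 = 7/(42/25 + 3) = 175/117.
y_4 = 7/(175/117 + 3) = 819/526.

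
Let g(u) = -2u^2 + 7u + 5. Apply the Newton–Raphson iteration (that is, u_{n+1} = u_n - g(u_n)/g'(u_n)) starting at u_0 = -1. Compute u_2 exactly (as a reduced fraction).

g'(u) = -4u + 7.
g(-1) = -4, g'(-1) = 11, so u_1 = (-1) - (-4)/11 = -7/11.
g(-7/11) = -32/121, g'(-7/11) = 105/11, so u_2 = (-7/11) - (-32/121)/(105/11) = -703/1155.

-703/1155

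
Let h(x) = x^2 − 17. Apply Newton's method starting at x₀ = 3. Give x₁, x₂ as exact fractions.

h'(x) = 2x.
h(3) = −8, h'(3) = 6, so x₁ = 3 − (−8)/6 = 13/3.
h(13/3) = 16/9, h'(13/3) = 26/3, so x₂ = (13/3) − (16/9)/(26/3) = 161/39.

x₁ = 13/3, x₂ = 161/39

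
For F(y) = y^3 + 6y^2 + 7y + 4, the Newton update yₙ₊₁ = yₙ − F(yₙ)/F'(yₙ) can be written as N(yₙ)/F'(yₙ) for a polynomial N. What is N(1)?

4

F'(y) = 3y^2 + 12y + 7.
N(y) = y·F'(y) − F(y) = y·(3y^2 + 12y + 7) − (y^3 + 6y^2 + 7y + 4) = 2y^3 + 6y^2 − 4.
N(1) = 4.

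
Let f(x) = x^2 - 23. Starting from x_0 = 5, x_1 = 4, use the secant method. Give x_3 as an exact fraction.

f(5) = 2, f(4) = -7. x_2 = 4 - (-7)·(4 - 5)/((-7) - 2) = 43/9.
f(4) = -7, f(43/9) = -14/81. x_3 = (43/9) - (-14/81)·((43/9) - 4)/((-14/81) - (-7)) = 379/79.

379/79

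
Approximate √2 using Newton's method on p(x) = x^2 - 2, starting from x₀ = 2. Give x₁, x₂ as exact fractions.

p'(x) = 2x.
p(2) = 2, p'(2) = 4, so x₁ = 2 - 2/4 = 3/2.
p(3/2) = 1/4, p'(3/2) = 3, so x₂ = (3/2) - (1/4)/3 = 17/12.

x₁ = 3/2, x₂ = 17/12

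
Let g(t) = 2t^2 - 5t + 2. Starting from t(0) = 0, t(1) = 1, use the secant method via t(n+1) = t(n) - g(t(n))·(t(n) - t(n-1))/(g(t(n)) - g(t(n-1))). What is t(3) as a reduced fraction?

g(0) = 2, g(1) = -1. t(2) = 1 - (-1)·(1 - 0)/((-1) - 2) = 2/3.
g(1) = -1, g(2/3) = -4/9. t(3) = (2/3) - (-4/9)·((2/3) - 1)/((-4/9) - (-1)) = 2/5.

2/5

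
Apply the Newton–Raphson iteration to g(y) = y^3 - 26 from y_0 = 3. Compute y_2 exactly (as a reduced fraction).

767879/259200

g'(y) = 3y^2.
g(3) = 1, g'(3) = 27, so y_1 = 3 - 1/27 = 80/27.
g(80/27) = 242/19683, g'(80/27) = 6400/243, so y_2 = (80/27) - (242/19683)/(6400/243) = 767879/259200.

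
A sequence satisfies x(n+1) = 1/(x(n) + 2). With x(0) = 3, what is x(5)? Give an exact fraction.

65/157

x(1) = 1/(3 + 2) = 1/5.
x(2) = 1/(1/5 + 2) = 5/11.
x(3) = 1/(5/11 + 2) = 11/27.
x(4) = 1/(11/27 + 2) = 27/65.
x(5) = 1/(27/65 + 2) = 65/157.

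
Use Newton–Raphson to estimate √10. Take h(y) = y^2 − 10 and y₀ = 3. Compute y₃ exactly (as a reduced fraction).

h'(y) = 2y.
h(3) = −1, h'(3) = 6, so y₁ = 3 − (−1)/6 = 19/6.
h(19/6) = 1/36, h'(19/6) = 19/3, so y₂ = (19/6) − (1/36)/(19/3) = 721/228.
h(721/228) = 1/51984, h'(721/228) = 721/114, so y₃ = (721/228) − (1/51984)/(721/114) = 1039681/328776.

1039681/328776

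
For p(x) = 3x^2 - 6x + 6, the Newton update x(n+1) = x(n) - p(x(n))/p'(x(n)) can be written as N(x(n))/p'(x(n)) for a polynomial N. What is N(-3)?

21

p'(x) = 6x - 6.
N(x) = x·p'(x) - p(x) = x·(6x - 6) - (3x^2 - 6x + 6) = 3x^2 - 6.
N(-3) = 21.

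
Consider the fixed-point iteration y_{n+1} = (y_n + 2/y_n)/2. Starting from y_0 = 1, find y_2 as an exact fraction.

17/12

y_1 = (1 + 2/1)/2 = 3/2.
y_2 = (3/2 + 2/(3/2))/2 = 17/12.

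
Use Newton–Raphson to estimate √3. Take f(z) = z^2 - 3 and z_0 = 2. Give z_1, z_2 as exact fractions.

z_1 = 7/4, z_2 = 97/56

f'(z) = 2z.
f(2) = 1, f'(2) = 4, so z_1 = 2 - 1/4 = 7/4.
f(7/4) = 1/16, f'(7/4) = 7/2, so z_2 = (7/4) - (1/16)/(7/2) = 97/56.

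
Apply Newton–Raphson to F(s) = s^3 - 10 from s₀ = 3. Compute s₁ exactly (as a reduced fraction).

64/27

F'(s) = 3s^2.
F(3) = 17, F'(3) = 27, so s₁ = 3 - 17/27 = 64/27.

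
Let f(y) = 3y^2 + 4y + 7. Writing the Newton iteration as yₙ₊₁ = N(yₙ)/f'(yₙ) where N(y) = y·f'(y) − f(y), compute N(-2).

5

f'(y) = 6y + 4.
N(y) = y·f'(y) − f(y) = y·(6y + 4) − (3y^2 + 4y + 7) = 3y^2 − 7.
N(-2) = 5.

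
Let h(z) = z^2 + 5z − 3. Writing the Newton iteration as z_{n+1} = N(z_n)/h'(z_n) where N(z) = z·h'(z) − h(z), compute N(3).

h'(z) = 2z + 5.
N(z) = z·h'(z) − h(z) = z·(2z + 5) − (z^2 + 5z − 3) = z^2 + 3.
N(3) = 12.

12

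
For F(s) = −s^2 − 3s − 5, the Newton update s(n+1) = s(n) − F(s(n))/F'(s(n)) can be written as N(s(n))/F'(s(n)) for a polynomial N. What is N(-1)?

F'(s) = −2s − 3.
N(s) = s·F'(s) − F(s) = s·(−2s − 3) − (−s^2 − 3s − 5) = −s^2 + 5.
N(-1) = 4.

4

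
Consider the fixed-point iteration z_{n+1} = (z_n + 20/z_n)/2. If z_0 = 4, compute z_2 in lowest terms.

161/36

z_1 = (4 + 20/4)/2 = 9/2.
z_2 = (9/2 + 20/(9/2))/2 = 161/36.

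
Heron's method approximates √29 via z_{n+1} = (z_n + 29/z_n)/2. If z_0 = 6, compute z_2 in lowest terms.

8401/1560

z_1 = (6 + 29/6)/2 = 65/12.
z_2 = (65/12 + 29/(65/12))/2 = 8401/1560.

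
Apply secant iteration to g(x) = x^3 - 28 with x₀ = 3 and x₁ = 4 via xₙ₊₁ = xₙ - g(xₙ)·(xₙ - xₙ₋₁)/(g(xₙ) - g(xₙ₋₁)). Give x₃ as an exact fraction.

g(3) = -1, g(4) = 36. x₂ = 4 - 36·(4 - 3)/(36 - (-1)) = 112/37.
g(4) = 36, g(112/37) = -13356/50653. x₃ = (112/37) - (-13356/50653)·((112/37) - 4)/((-13356/50653) - 36) = 12901/4252.

12901/4252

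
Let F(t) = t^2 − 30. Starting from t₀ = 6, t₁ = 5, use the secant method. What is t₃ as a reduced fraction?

F(6) = 6, F(5) = −5. t₂ = 5 − (−5)·(5 − 6)/((−5) − 6) = 60/11.
F(5) = −5, F(60/11) = −30/121. t₃ = (60/11) − (−30/121)·((60/11) − 5)/((−30/121) − (−5)) = 126/23.

126/23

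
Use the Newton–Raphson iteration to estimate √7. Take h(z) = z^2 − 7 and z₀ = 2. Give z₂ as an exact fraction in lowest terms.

h'(z) = 2z.
h(2) = −3, h'(2) = 4, so z₁ = 2 − (−3)/4 = 11/4.
h(11/4) = 9/16, h'(11/4) = 11/2, so z₂ = (11/4) − (9/16)/(11/2) = 233/88.

233/88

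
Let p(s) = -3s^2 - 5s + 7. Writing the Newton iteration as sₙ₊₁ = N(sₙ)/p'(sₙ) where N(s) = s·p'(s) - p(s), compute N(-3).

p'(s) = -6s - 5.
N(s) = s·p'(s) - p(s) = s·(-6s - 5) - (-3s^2 - 5s + 7) = -3s^2 - 7.
N(-3) = -34.

-34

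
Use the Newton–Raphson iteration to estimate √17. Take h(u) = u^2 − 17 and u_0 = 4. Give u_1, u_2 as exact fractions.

u_1 = 33/8, u_2 = 2177/528

h'(u) = 2u.
h(4) = −1, h'(4) = 8, so u_1 = 4 − (−1)/8 = 33/8.
h(33/8) = 1/64, h'(33/8) = 33/4, so u_2 = (33/8) − (1/64)/(33/4) = 2177/528.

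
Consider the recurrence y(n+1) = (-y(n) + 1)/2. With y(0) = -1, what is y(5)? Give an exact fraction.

3/8

y(1) = (-(-1) + 1)/2 = 1.
y(2) = (-1 + 1)/2 = 0.
y(3) = (-0 + 1)/2 = 1/2.
y(4) = (-(1/2) + 1)/2 = 1/4.
y(5) = (-(1/4) + 1)/2 = 3/8.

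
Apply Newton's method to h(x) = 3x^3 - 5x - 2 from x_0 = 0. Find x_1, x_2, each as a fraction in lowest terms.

h'(x) = 9x^2 - 5.
h(0) = -2, h'(0) = -5, so x_1 = 0 - (-2)/(-5) = -2/5.
h(-2/5) = -24/125, h'(-2/5) = -89/25, so x_2 = (-2/5) - (-24/125)/(-89/25) = -202/445.

x_1 = -2/5, x_2 = -202/445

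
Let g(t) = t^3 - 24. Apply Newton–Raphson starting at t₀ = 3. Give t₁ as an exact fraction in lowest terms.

26/9

g'(t) = 3t^2.
g(3) = 3, g'(3) = 27, so t₁ = 3 - 3/27 = 26/9.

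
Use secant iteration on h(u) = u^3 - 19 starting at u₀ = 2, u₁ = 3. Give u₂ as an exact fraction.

49/19

h(2) = -11, h(3) = 8. u₂ = 3 - 8·(3 - 2)/(8 - (-11)) = 49/19.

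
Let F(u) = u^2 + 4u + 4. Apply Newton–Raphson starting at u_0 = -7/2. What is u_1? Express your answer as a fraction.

-11/4

F'(u) = 2u + 4.
F(-7/2) = 9/4, F'(-7/2) = -3, so u_1 = (-7/2) - (9/4)/(-3) = -11/4.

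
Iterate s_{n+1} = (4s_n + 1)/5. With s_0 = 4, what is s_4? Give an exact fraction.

1393/625

s_1 = (4·4 + 1)/5 = 17/5.
s_2 = (4·(17/5) + 1)/5 = 73/25.
s_3 = (4·(73/25) + 1)/5 = 317/125.
s_4 = (4·(317/125) + 1)/5 = 1393/625.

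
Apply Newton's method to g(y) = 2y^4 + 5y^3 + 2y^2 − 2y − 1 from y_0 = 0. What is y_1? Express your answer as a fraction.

g'(y) = 8y^3 + 15y^2 + 4y − 2.
g(0) = −1, g'(0) = −2, so y_1 = 0 − (−1)/(−2) = −1/2.

−1/2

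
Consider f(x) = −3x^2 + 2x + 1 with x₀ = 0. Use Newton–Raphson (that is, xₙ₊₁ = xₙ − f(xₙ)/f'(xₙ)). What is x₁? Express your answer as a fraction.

f'(x) = −6x + 2.
f(0) = 1, f'(0) = 2, so x₁ = 0 − 1/2 = −1/2.

−1/2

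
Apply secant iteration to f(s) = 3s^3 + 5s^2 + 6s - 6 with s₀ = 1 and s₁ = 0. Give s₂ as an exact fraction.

3/7

f(1) = 8, f(0) = -6. s₂ = 0 - (-6)·(0 - 1)/((-6) - 8) = 3/7.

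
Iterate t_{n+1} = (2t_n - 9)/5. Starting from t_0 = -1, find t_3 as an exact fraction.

-359/125

t_1 = (2·(-1) - 9)/5 = -11/5.
t_2 = (2·(-11/5) - 9)/5 = -67/25.
t_3 = (2·(-67/25) - 9)/5 = -359/125.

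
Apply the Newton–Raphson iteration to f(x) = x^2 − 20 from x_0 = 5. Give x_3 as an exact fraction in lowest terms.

f'(x) = 2x.
f(5) = 5, f'(5) = 10, so x_1 = 5 − 5/10 = 9/2.
f(9/2) = 1/4, f'(9/2) = 9, so x_2 = (9/2) − (1/4)/9 = 161/36.
f(161/36) = 1/1296, f'(161/36) = 161/18, so x_3 = (161/36) − (1/1296)/(161/18) = 51841/11592.

51841/11592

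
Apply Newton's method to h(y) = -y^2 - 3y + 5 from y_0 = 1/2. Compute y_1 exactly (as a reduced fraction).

21/16

h'(y) = -2y - 3.
h(1/2) = 13/4, h'(1/2) = -4, so y_1 = (1/2) - (13/4)/(-4) = 21/16.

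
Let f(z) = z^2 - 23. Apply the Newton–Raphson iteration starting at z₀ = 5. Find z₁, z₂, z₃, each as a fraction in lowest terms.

f'(z) = 2z.
f(5) = 2, f'(5) = 10, so z₁ = 5 - 2/10 = 24/5.
f(24/5) = 1/25, f'(24/5) = 48/5, so z₂ = (24/5) - (1/25)/(48/5) = 1151/240.
f(1151/240) = 1/57600, f'(1151/240) = 1151/120, so z₃ = (1151/240) - (1/57600)/(1151/120) = 2649601/552480.

z₁ = 24/5, z₂ = 1151/240, z₃ = 2649601/552480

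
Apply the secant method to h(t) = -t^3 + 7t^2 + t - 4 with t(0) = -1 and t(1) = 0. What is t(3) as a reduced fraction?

h(-1) = 3, h(0) = -4. t(2) = 0 - (-4)·(0 - (-1))/((-4) - 3) = -4/7.
h(0) = -4, h(-4/7) = -720/343. t(3) = (-4/7) - (-720/343)·((-4/7) - 0)/((-720/343) - (-4)) = -196/163.

-196/163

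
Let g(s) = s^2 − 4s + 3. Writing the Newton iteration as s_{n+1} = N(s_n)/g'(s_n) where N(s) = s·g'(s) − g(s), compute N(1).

g'(s) = 2s − 4.
N(s) = s·g'(s) − g(s) = s·(2s − 4) − (s^2 − 4s + 3) = s^2 − 3.
N(1) = −2.

−2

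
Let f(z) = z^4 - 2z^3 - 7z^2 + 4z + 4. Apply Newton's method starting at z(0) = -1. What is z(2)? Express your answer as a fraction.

f'(z) = 4z^3 - 6z^2 - 14z + 4.
f(-1) = -4, f'(-1) = 8, so z(1) = (-1) - (-4)/8 = -1/2.
f(-1/2) = 9/16, f'(-1/2) = 9, so z(2) = (-1/2) - (9/16)/9 = -9/16.

-9/16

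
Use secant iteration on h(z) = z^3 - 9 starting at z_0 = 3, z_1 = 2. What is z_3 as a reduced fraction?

h(3) = 18, h(2) = -1. z_2 = 2 - (-1)·(2 - 3)/((-1) - 18) = 39/19.
h(2) = -1, h(39/19) = -2412/6859. z_3 = (39/19) - (-2412/6859)·((39/19) - 2)/((-2412/6859) - (-1)) = 9255/4447.

9255/4447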